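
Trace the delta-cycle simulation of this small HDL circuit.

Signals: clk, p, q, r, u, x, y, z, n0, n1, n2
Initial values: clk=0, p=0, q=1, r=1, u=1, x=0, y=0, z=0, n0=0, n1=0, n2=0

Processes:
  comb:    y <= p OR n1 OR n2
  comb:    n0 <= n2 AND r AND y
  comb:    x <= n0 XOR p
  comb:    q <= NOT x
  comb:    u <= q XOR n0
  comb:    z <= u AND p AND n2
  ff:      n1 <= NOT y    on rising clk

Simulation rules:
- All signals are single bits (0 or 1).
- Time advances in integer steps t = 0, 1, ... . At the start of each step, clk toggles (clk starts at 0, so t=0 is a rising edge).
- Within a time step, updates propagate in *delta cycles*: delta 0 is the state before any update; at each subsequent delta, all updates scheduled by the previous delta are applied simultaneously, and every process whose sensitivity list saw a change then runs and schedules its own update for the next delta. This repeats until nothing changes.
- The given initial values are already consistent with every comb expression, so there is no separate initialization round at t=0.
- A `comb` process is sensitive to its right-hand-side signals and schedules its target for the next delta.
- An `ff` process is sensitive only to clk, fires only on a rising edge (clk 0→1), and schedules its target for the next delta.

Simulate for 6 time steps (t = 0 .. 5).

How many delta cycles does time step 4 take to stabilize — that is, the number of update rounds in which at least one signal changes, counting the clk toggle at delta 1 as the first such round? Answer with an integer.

3

t0.Δ0 z=0 y=0 p=0 u=1 r=1 clk=0 n2=0 n1=0 n0=0 q=1 x=0
t0.Δ1 z=0 y=0 p=0 u=1 r=1 clk=1 n2=0 n1=0 n0=0 q=1 x=0
t0.Δ2 z=0 y=0 p=0 u=1 r=1 clk=1 n2=0 n1=1 n0=0 q=1 x=0
t0.Δ3 z=0 y=1 p=0 u=1 r=1 clk=1 n2=0 n1=1 n0=0 q=1 x=0
t1.Δ0 z=0 y=1 p=0 u=1 r=1 clk=1 n2=0 n1=1 n0=0 q=1 x=0
t1.Δ1 z=0 y=1 p=0 u=1 r=1 clk=0 n2=0 n1=1 n0=0 q=1 x=0
t2.Δ0 z=0 y=1 p=0 u=1 r=1 clk=0 n2=0 n1=1 n0=0 q=1 x=0
t2.Δ1 z=0 y=1 p=0 u=1 r=1 clk=1 n2=0 n1=1 n0=0 q=1 x=0
t2.Δ2 z=0 y=1 p=0 u=1 r=1 clk=1 n2=0 n1=0 n0=0 q=1 x=0
t2.Δ3 z=0 y=0 p=0 u=1 r=1 clk=1 n2=0 n1=0 n0=0 q=1 x=0
t3.Δ0 z=0 y=0 p=0 u=1 r=1 clk=1 n2=0 n1=0 n0=0 q=1 x=0
t3.Δ1 z=0 y=0 p=0 u=1 r=1 clk=0 n2=0 n1=0 n0=0 q=1 x=0
t4.Δ0 z=0 y=0 p=0 u=1 r=1 clk=0 n2=0 n1=0 n0=0 q=1 x=0
t4.Δ1 z=0 y=0 p=0 u=1 r=1 clk=1 n2=0 n1=0 n0=0 q=1 x=0
t4.Δ2 z=0 y=0 p=0 u=1 r=1 clk=1 n2=0 n1=1 n0=0 q=1 x=0
t4.Δ3 z=0 y=1 p=0 u=1 r=1 clk=1 n2=0 n1=1 n0=0 q=1 x=0
t5.Δ0 z=0 y=1 p=0 u=1 r=1 clk=1 n2=0 n1=1 n0=0 q=1 x=0
t5.Δ1 z=0 y=1 p=0 u=1 r=1 clk=0 n2=0 n1=1 n0=0 q=1 x=0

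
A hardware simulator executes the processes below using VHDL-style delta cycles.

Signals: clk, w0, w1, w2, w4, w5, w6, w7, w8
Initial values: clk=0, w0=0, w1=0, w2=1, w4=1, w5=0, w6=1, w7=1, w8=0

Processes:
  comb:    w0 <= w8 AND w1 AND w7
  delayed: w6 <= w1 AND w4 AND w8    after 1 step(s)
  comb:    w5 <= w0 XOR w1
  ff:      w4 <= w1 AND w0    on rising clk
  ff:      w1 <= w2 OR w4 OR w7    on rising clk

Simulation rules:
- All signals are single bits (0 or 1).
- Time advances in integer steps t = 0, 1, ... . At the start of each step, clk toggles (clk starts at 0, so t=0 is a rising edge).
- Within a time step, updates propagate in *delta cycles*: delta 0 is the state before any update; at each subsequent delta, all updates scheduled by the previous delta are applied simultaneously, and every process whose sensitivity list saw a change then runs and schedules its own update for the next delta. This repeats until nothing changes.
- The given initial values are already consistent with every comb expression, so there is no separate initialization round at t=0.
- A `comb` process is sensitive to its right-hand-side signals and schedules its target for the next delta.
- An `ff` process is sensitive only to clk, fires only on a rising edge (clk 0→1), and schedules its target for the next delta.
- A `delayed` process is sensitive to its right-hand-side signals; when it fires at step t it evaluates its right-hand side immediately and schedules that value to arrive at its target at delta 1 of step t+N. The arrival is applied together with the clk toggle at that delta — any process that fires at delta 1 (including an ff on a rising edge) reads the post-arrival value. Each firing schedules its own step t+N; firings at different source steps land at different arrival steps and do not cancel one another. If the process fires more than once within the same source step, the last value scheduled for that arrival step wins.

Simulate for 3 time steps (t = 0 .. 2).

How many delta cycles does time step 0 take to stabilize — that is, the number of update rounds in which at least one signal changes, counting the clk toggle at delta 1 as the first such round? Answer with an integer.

t0.Δ0 w2=1 w6=1 w0=0 clk=0 w5=0 w4=1 w1=0 w7=1 w8=0
t0.Δ1 w2=1 w6=1 w0=0 clk=1 w5=0 w4=1 w1=0 w7=1 w8=0
t0.Δ2 w2=1 w6=1 w0=0 clk=1 w5=0 w4=0 w1=1 w7=1 w8=0
t0.Δ3 w2=1 w6=1 w0=0 clk=1 w5=1 w4=0 w1=1 w7=1 w8=0
t1.Δ0 w2=1 w6=1 w0=0 clk=1 w5=1 w4=0 w1=1 w7=1 w8=0
t1.Δ1 w2=1 w6=0 w0=0 clk=0 w5=1 w4=0 w1=1 w7=1 w8=0
t2.Δ0 w2=1 w6=0 w0=0 clk=0 w5=1 w4=0 w1=1 w7=1 w8=0
t2.Δ1 w2=1 w6=0 w0=0 clk=1 w5=1 w4=0 w1=1 w7=1 w8=0

3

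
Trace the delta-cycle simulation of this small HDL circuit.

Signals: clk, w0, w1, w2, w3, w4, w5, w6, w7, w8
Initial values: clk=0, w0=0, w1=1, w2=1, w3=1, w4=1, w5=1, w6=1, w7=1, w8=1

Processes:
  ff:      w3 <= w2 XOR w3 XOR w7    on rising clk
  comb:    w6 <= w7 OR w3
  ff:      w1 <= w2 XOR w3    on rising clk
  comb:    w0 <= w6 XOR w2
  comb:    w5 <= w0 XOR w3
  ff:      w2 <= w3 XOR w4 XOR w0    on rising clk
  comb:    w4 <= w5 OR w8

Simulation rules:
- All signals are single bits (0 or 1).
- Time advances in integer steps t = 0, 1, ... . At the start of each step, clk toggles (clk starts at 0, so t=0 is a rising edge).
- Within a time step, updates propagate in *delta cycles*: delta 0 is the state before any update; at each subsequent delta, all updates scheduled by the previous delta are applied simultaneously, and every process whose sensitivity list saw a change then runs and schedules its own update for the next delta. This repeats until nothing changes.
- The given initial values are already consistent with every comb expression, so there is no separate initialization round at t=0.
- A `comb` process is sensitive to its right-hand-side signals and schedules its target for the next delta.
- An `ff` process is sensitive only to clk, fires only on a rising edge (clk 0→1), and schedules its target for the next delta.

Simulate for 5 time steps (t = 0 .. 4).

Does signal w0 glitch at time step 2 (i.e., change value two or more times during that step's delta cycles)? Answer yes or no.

no

t0.Δ0 w5=1 w4=1 clk=0 w1=1 w0=0 w3=1 w6=1 w7=1 w8=1 w2=1
t0.Δ1 w5=1 w4=1 clk=1 w1=1 w0=0 w3=1 w6=1 w7=1 w8=1 w2=1
t0.Δ2 w5=1 w4=1 clk=1 w1=0 w0=0 w3=1 w6=1 w7=1 w8=1 w2=0
t0.Δ3 w5=1 w4=1 clk=1 w1=0 w0=1 w3=1 w6=1 w7=1 w8=1 w2=0
t0.Δ4 w5=0 w4=1 clk=1 w1=0 w0=1 w3=1 w6=1 w7=1 w8=1 w2=0
t1.Δ0 w5=0 w4=1 clk=1 w1=0 w0=1 w3=1 w6=1 w7=1 w8=1 w2=0
t1.Δ1 w5=0 w4=1 clk=0 w1=0 w0=1 w3=1 w6=1 w7=1 w8=1 w2=0
t2.Δ0 w5=0 w4=1 clk=0 w1=0 w0=1 w3=1 w6=1 w7=1 w8=1 w2=0
t2.Δ1 w5=0 w4=1 clk=1 w1=0 w0=1 w3=1 w6=1 w7=1 w8=1 w2=0
t2.Δ2 w5=0 w4=1 clk=1 w1=1 w0=1 w3=0 w6=1 w7=1 w8=1 w2=1
t2.Δ3 w5=1 w4=1 clk=1 w1=1 w0=0 w3=0 w6=1 w7=1 w8=1 w2=1
t2.Δ4 w5=0 w4=1 clk=1 w1=1 w0=0 w3=0 w6=1 w7=1 w8=1 w2=1
t3.Δ0 w5=0 w4=1 clk=1 w1=1 w0=0 w3=0 w6=1 w7=1 w8=1 w2=1
t3.Δ1 w5=0 w4=1 clk=0 w1=1 w0=0 w3=0 w6=1 w7=1 w8=1 w2=1
t4.Δ0 w5=0 w4=1 clk=0 w1=1 w0=0 w3=0 w6=1 w7=1 w8=1 w2=1
t4.Δ1 w5=0 w4=1 clk=1 w1=1 w0=0 w3=0 w6=1 w7=1 w8=1 w2=1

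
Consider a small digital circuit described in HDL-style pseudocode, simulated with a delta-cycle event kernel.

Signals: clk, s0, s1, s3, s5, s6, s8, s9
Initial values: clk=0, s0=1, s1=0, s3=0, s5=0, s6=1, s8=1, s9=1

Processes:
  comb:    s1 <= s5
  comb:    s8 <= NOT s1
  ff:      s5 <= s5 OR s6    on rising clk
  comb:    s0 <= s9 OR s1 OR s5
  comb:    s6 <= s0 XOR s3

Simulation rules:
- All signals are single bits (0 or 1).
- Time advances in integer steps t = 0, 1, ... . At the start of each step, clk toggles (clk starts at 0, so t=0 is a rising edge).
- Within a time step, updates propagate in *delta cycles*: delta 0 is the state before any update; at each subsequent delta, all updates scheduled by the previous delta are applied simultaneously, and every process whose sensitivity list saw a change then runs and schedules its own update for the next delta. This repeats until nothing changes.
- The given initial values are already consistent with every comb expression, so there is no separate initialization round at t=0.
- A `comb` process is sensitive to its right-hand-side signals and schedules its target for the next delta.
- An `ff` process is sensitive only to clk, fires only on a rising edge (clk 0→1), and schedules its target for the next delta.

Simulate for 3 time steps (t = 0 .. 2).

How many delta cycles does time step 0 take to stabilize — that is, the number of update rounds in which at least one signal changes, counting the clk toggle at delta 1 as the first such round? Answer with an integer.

4

[bits: s0,s9,clk,s5,s8,s1,s3,s6]
t=0: Δ0=11001001 Δ1=11101001 Δ2=11111001 Δ3=11111101 Δ4=11110101 | 4Δ
t=1: Δ0=11110101 Δ1=11010101 | 1Δ
t=2: Δ0=11010101 Δ1=11110101 | 1Δ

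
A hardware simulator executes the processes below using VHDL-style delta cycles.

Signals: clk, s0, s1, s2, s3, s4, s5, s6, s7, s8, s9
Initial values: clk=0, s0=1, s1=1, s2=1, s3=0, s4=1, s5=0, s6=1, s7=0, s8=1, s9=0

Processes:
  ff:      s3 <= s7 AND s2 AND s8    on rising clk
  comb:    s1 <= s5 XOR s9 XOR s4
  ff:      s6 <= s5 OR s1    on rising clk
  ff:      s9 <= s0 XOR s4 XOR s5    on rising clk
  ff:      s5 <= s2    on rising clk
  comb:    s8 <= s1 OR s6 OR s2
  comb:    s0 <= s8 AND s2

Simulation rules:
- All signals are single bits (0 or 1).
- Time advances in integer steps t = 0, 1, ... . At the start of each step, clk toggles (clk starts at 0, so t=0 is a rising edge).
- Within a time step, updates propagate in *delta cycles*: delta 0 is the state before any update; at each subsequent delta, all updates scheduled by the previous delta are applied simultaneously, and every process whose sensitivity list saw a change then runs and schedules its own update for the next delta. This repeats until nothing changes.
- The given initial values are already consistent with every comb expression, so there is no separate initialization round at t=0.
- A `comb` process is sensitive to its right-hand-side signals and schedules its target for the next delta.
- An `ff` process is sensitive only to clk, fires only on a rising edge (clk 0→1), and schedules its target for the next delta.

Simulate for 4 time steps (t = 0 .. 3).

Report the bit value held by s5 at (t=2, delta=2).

t=0 Δ0: clk=0 s5=0 s6=1 s7=0 s0=1 s9=0 s1=1 s8=1 s2=1 s4=1 s3=0
  Δ1: clk:0→1
  Δ2: s5:0→1
  Δ3: s1:1→0
  (3Δ to stable)
t=1 Δ0: clk=1 s5=1 s6=1 s7=0 s0=1 s9=0 s1=0 s8=1 s2=1 s4=1 s3=0
  Δ1: clk:1→0
  (1Δ to stable)
t=2 Δ0: clk=0 s5=1 s6=1 s7=0 s0=1 s9=0 s1=0 s8=1 s2=1 s4=1 s3=0
  Δ1: clk:0→1
  Δ2: s9:0→1
  Δ3: s1:0→1
  (3Δ to stable)
t=3 Δ0: clk=1 s5=1 s6=1 s7=0 s0=1 s9=1 s1=1 s8=1 s2=1 s4=1 s3=0
  Δ1: clk:1→0
  (1Δ to stable)

1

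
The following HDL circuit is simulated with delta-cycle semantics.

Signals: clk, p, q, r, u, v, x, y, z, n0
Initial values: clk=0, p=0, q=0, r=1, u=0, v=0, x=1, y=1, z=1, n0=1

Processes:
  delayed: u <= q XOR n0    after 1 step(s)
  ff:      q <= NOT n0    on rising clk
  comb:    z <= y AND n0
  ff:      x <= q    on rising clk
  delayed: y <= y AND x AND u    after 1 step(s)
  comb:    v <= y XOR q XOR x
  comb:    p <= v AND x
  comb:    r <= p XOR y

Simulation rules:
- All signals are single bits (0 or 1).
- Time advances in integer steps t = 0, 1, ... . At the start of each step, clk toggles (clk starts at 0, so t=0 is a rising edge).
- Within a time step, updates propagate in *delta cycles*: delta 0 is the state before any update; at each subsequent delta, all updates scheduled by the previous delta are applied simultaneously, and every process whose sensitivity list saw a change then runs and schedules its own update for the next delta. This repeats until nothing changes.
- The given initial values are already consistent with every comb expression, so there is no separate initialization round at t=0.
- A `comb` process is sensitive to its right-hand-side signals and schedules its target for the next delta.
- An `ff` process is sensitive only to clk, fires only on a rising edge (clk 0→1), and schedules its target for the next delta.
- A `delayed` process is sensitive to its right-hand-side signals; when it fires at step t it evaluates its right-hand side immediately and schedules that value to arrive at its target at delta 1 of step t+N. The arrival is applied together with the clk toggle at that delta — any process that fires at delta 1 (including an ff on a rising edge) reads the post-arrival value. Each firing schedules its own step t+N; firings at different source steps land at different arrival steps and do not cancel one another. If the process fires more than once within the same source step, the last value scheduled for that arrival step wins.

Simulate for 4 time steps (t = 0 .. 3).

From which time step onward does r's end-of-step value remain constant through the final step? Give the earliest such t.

t0.Δ0 r=1 q=0 u=0 n0=1 y=1 x=1 clk=0 v=0 z=1 p=0
t0.Δ1 r=1 q=0 u=0 n0=1 y=1 x=1 clk=1 v=0 z=1 p=0
t0.Δ2 r=1 q=0 u=0 n0=1 y=1 x=0 clk=1 v=0 z=1 p=0
t0.Δ3 r=1 q=0 u=0 n0=1 y=1 x=0 clk=1 v=1 z=1 p=0
t1.Δ0 r=1 q=0 u=0 n0=1 y=1 x=0 clk=1 v=1 z=1 p=0
t1.Δ1 r=1 q=0 u=0 n0=1 y=0 x=0 clk=0 v=1 z=1 p=0
t1.Δ2 r=0 q=0 u=0 n0=1 y=0 x=0 clk=0 v=0 z=0 p=0
t2.Δ0 r=0 q=0 u=0 n0=1 y=0 x=0 clk=0 v=0 z=0 p=0
t2.Δ1 r=0 q=0 u=0 n0=1 y=0 x=0 clk=1 v=0 z=0 p=0
t3.Δ0 r=0 q=0 u=0 n0=1 y=0 x=0 clk=1 v=0 z=0 p=0
t3.Δ1 r=0 q=0 u=0 n0=1 y=0 x=0 clk=0 v=0 z=0 p=0

1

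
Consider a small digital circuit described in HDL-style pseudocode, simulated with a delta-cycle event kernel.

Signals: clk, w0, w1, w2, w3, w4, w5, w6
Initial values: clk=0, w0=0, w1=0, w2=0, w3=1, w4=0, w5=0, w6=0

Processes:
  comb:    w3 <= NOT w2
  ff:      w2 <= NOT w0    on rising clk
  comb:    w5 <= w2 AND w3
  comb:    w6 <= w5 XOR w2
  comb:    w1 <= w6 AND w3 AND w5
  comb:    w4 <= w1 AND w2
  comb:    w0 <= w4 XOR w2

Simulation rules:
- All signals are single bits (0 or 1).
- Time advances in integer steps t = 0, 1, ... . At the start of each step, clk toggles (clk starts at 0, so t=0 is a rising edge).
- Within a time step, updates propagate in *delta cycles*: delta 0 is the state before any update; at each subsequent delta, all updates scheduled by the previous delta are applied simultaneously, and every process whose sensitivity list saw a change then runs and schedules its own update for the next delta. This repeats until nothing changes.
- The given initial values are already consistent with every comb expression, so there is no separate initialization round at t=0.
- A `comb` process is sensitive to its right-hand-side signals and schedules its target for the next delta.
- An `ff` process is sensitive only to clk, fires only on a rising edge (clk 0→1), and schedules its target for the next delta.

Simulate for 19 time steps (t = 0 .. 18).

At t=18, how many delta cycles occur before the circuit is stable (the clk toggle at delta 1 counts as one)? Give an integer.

t0.Δ0 w4=0 clk=0 w5=0 w1=0 w2=0 w0=0 w3=1 w6=0
t0.Δ1 w4=0 clk=1 w5=0 w1=0 w2=0 w0=0 w3=1 w6=0
t0.Δ2 w4=0 clk=1 w5=0 w1=0 w2=1 w0=0 w3=1 w6=0
t0.Δ3 w4=0 clk=1 w5=1 w1=0 w2=1 w0=1 w3=0 w6=1
t0.Δ4 w4=0 clk=1 w5=0 w1=0 w2=1 w0=1 w3=0 w6=0
t0.Δ5 w4=0 clk=1 w5=0 w1=0 w2=1 w0=1 w3=0 w6=1
t1.Δ0 w4=0 clk=1 w5=0 w1=0 w2=1 w0=1 w3=0 w6=1
t1.Δ1 w4=0 clk=0 w5=0 w1=0 w2=1 w0=1 w3=0 w6=1
t2.Δ0 w4=0 clk=0 w5=0 w1=0 w2=1 w0=1 w3=0 w6=1
t2.Δ1 w4=0 clk=1 w5=0 w1=0 w2=1 w0=1 w3=0 w6=1
t2.Δ2 w4=0 clk=1 w5=0 w1=0 w2=0 w0=1 w3=0 w6=1
t2.Δ3 w4=0 clk=1 w5=0 w1=0 w2=0 w0=0 w3=1 w6=0
t3.Δ0 w4=0 clk=1 w5=0 w1=0 w2=0 w0=0 w3=1 w6=0
t3.Δ1 w4=0 clk=0 w5=0 w1=0 w2=0 w0=0 w3=1 w6=0
t4.Δ0 w4=0 clk=0 w5=0 w1=0 w2=0 w0=0 w3=1 w6=0
t4.Δ1 w4=0 clk=1 w5=0 w1=0 w2=0 w0=0 w3=1 w6=0
t4.Δ2 w4=0 clk=1 w5=0 w1=0 w2=1 w0=0 w3=1 w6=0
t4.Δ3 w4=0 clk=1 w5=1 w1=0 w2=1 w0=1 w3=0 w6=1
t4.Δ4 w4=0 clk=1 w5=0 w1=0 w2=1 w0=1 w3=0 w6=0
t4.Δ5 w4=0 clk=1 w5=0 w1=0 w2=1 w0=1 w3=0 w6=1
t5.Δ0 w4=0 clk=1 w5=0 w1=0 w2=1 w0=1 w3=0 w6=1
t5.Δ1 w4=0 clk=0 w5=0 w1=0 w2=1 w0=1 w3=0 w6=1
t6.Δ0 w4=0 clk=0 w5=0 w1=0 w2=1 w0=1 w3=0 w6=1
t6.Δ1 w4=0 clk=1 w5=0 w1=0 w2=1 w0=1 w3=0 w6=1
t6.Δ2 w4=0 clk=1 w5=0 w1=0 w2=0 w0=1 w3=0 w6=1
t6.Δ3 w4=0 clk=1 w5=0 w1=0 w2=0 w0=0 w3=1 w6=0
t7.Δ0 w4=0 clk=1 w5=0 w1=0 w2=0 w0=0 w3=1 w6=0
t7.Δ1 w4=0 clk=0 w5=0 w1=0 w2=0 w0=0 w3=1 w6=0
t8.Δ0 w4=0 clk=0 w5=0 w1=0 w2=0 w0=0 w3=1 w6=0
t8.Δ1 w4=0 clk=1 w5=0 w1=0 w2=0 w0=0 w3=1 w6=0
t8.Δ2 w4=0 clk=1 w5=0 w1=0 w2=1 w0=0 w3=1 w6=0
t8.Δ3 w4=0 clk=1 w5=1 w1=0 w2=1 w0=1 w3=0 w6=1
t8.Δ4 w4=0 clk=1 w5=0 w1=0 w2=1 w0=1 w3=0 w6=0
t8.Δ5 w4=0 clk=1 w5=0 w1=0 w2=1 w0=1 w3=0 w6=1
t9.Δ0 w4=0 clk=1 w5=0 w1=0 w2=1 w0=1 w3=0 w6=1
t9.Δ1 w4=0 clk=0 w5=0 w1=0 w2=1 w0=1 w3=0 w6=1
t10.Δ0 w4=0 clk=0 w5=0 w1=0 w2=1 w0=1 w3=0 w6=1
t10.Δ1 w4=0 clk=1 w5=0 w1=0 w2=1 w0=1 w3=0 w6=1
t10.Δ2 w4=0 clk=1 w5=0 w1=0 w2=0 w0=1 w3=0 w6=1
t10.Δ3 w4=0 clk=1 w5=0 w1=0 w2=0 w0=0 w3=1 w6=0
t11.Δ0 w4=0 clk=1 w5=0 w1=0 w2=0 w0=0 w3=1 w6=0
t11.Δ1 w4=0 clk=0 w5=0 w1=0 w2=0 w0=0 w3=1 w6=0
t12.Δ0 w4=0 clk=0 w5=0 w1=0 w2=0 w0=0 w3=1 w6=0
t12.Δ1 w4=0 clk=1 w5=0 w1=0 w2=0 w0=0 w3=1 w6=0
t12.Δ2 w4=0 clk=1 w5=0 w1=0 w2=1 w0=0 w3=1 w6=0
t12.Δ3 w4=0 clk=1 w5=1 w1=0 w2=1 w0=1 w3=0 w6=1
t12.Δ4 w4=0 clk=1 w5=0 w1=0 w2=1 w0=1 w3=0 w6=0
t12.Δ5 w4=0 clk=1 w5=0 w1=0 w2=1 w0=1 w3=0 w6=1
t13.Δ0 w4=0 clk=1 w5=0 w1=0 w2=1 w0=1 w3=0 w6=1
t13.Δ1 w4=0 clk=0 w5=0 w1=0 w2=1 w0=1 w3=0 w6=1
t14.Δ0 w4=0 clk=0 w5=0 w1=0 w2=1 w0=1 w3=0 w6=1
t14.Δ1 w4=0 clk=1 w5=0 w1=0 w2=1 w0=1 w3=0 w6=1
t14.Δ2 w4=0 clk=1 w5=0 w1=0 w2=0 w0=1 w3=0 w6=1
t14.Δ3 w4=0 clk=1 w5=0 w1=0 w2=0 w0=0 w3=1 w6=0
t15.Δ0 w4=0 clk=1 w5=0 w1=0 w2=0 w0=0 w3=1 w6=0
t15.Δ1 w4=0 clk=0 w5=0 w1=0 w2=0 w0=0 w3=1 w6=0
t16.Δ0 w4=0 clk=0 w5=0 w1=0 w2=0 w0=0 w3=1 w6=0
t16.Δ1 w4=0 clk=1 w5=0 w1=0 w2=0 w0=0 w3=1 w6=0
t16.Δ2 w4=0 clk=1 w5=0 w1=0 w2=1 w0=0 w3=1 w6=0
t16.Δ3 w4=0 clk=1 w5=1 w1=0 w2=1 w0=1 w3=0 w6=1
t16.Δ4 w4=0 clk=1 w5=0 w1=0 w2=1 w0=1 w3=0 w6=0
t16.Δ5 w4=0 clk=1 w5=0 w1=0 w2=1 w0=1 w3=0 w6=1
t17.Δ0 w4=0 clk=1 w5=0 w1=0 w2=1 w0=1 w3=0 w6=1
t17.Δ1 w4=0 clk=0 w5=0 w1=0 w2=1 w0=1 w3=0 w6=1
t18.Δ0 w4=0 clk=0 w5=0 w1=0 w2=1 w0=1 w3=0 w6=1
t18.Δ1 w4=0 clk=1 w5=0 w1=0 w2=1 w0=1 w3=0 w6=1
t18.Δ2 w4=0 clk=1 w5=0 w1=0 w2=0 w0=1 w3=0 w6=1
t18.Δ3 w4=0 clk=1 w5=0 w1=0 w2=0 w0=0 w3=1 w6=0

3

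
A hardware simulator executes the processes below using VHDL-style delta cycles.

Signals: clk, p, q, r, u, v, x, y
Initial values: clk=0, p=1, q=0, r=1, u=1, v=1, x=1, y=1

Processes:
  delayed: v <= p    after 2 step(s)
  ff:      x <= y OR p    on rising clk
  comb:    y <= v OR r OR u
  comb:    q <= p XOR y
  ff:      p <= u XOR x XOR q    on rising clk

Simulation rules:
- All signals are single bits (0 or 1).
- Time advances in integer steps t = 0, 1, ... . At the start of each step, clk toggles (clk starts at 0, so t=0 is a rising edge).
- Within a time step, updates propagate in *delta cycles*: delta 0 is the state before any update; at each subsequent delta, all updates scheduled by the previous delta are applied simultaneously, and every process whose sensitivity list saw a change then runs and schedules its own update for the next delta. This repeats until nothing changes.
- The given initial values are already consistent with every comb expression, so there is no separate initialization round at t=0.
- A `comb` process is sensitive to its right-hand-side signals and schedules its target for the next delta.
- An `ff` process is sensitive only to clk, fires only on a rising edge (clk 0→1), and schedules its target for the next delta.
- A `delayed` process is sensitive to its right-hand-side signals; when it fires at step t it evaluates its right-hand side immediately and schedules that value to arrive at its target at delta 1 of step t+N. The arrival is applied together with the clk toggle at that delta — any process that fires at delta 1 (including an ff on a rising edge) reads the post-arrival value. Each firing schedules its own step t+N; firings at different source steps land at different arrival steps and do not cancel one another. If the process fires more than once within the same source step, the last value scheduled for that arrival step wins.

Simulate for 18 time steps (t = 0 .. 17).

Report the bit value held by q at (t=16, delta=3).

1

t=0 Δ0: u=1 r=1 x=1 v=1 clk=0 q=0 y=1 p=1
  Δ1: clk:0→1
  Δ2: p:1→0
  Δ3: q:0→1
  (3Δ to stable)
t=1 Δ0: u=1 r=1 x=1 v=1 clk=1 q=1 y=1 p=0
  Δ1: clk:1→0
  (1Δ to stable)
t=2 Δ0: u=1 r=1 x=1 v=1 clk=0 q=1 y=1 p=0
  Δ1: v:1→0, clk:0→1
  Δ2: p:0→1
  Δ3: q:1→0
  (3Δ to stable)
t=3 Δ0: u=1 r=1 x=1 v=0 clk=1 q=0 y=1 p=1
  Δ1: clk:1→0
  (1Δ to stable)
t=4 Δ0: u=1 r=1 x=1 v=0 clk=0 q=0 y=1 p=1
  Δ1: v:0→1, clk:0→1
  Δ2: p:1→0
  Δ3: q:0→1
  (3Δ to stable)
t=5 Δ0: u=1 r=1 x=1 v=1 clk=1 q=1 y=1 p=0
  Δ1: clk:1→0
  (1Δ to stable)
t=6 Δ0: u=1 r=1 x=1 v=1 clk=0 q=1 y=1 p=0
  Δ1: v:1→0, clk:0→1
  Δ2: p:0→1
  Δ3: q:1→0
  (3Δ to stable)
t=7 Δ0: u=1 r=1 x=1 v=0 clk=1 q=0 y=1 p=1
  Δ1: clk:1→0
  (1Δ to stable)
t=8 Δ0: u=1 r=1 x=1 v=0 clk=0 q=0 y=1 p=1
  Δ1: v:0→1, clk:0→1
  Δ2: p:1→0
  Δ3: q:0→1
  (3Δ to stable)
t=9 Δ0: u=1 r=1 x=1 v=1 clk=1 q=1 y=1 p=0
  Δ1: clk:1→0
  (1Δ to stable)
t=10 Δ0: u=1 r=1 x=1 v=1 clk=0 q=1 y=1 p=0
  Δ1: v:1→0, clk:0→1
  Δ2: p:0→1
  Δ3: q:1→0
  (3Δ to stable)
t=11 Δ0: u=1 r=1 x=1 v=0 clk=1 q=0 y=1 p=1
  Δ1: clk:1→0
  (1Δ to stable)
t=12 Δ0: u=1 r=1 x=1 v=0 clk=0 q=0 y=1 p=1
  Δ1: v:0→1, clk:0→1
  Δ2: p:1→0
  Δ3: q:0→1
  (3Δ to stable)
t=13 Δ0: u=1 r=1 x=1 v=1 clk=1 q=1 y=1 p=0
  Δ1: clk:1→0
  (1Δ to stable)
t=14 Δ0: u=1 r=1 x=1 v=1 clk=0 q=1 y=1 p=0
  Δ1: v:1→0, clk:0→1
  Δ2: p:0→1
  Δ3: q:1→0
  (3Δ to stable)
t=15 Δ0: u=1 r=1 x=1 v=0 clk=1 q=0 y=1 p=1
  Δ1: clk:1→0
  (1Δ to stable)
t=16 Δ0: u=1 r=1 x=1 v=0 clk=0 q=0 y=1 p=1
  Δ1: v:0→1, clk:0→1
  Δ2: p:1→0
  Δ3: q:0→1
  (3Δ to stable)
t=17 Δ0: u=1 r=1 x=1 v=1 clk=1 q=1 y=1 p=0
  Δ1: clk:1→0
  (1Δ to stable)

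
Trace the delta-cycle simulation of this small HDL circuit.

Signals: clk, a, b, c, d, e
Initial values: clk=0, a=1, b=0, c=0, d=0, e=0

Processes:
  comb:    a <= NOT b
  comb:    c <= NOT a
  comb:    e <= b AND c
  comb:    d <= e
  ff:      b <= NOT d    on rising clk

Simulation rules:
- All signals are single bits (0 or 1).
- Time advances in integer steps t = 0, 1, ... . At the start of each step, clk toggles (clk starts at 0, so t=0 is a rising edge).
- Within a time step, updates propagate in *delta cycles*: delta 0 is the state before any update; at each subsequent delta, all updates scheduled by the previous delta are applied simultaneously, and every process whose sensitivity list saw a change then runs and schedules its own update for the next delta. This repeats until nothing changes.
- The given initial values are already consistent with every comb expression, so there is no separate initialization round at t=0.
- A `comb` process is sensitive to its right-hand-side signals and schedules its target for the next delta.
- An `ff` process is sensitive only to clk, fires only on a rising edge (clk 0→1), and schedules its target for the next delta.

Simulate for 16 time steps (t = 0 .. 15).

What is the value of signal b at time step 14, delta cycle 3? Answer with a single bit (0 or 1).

t0.Δ0 clk=0 e=0 d=0 c=0 a=1 b=0
t0.Δ1 clk=1 e=0 d=0 c=0 a=1 b=0
t0.Δ2 clk=1 e=0 d=0 c=0 a=1 b=1
t0.Δ3 clk=1 e=0 d=0 c=0 a=0 b=1
t0.Δ4 clk=1 e=0 d=0 c=1 a=0 b=1
t0.Δ5 clk=1 e=1 d=0 c=1 a=0 b=1
t0.Δ6 clk=1 e=1 d=1 c=1 a=0 b=1
t1.Δ0 clk=1 e=1 d=1 c=1 a=0 b=1
t1.Δ1 clk=0 e=1 d=1 c=1 a=0 b=1
t2.Δ0 clk=0 e=1 d=1 c=1 a=0 b=1
t2.Δ1 clk=1 e=1 d=1 c=1 a=0 b=1
t2.Δ2 clk=1 e=1 d=1 c=1 a=0 b=0
t2.Δ3 clk=1 e=0 d=1 c=1 a=1 b=0
t2.Δ4 clk=1 e=0 d=0 c=0 a=1 b=0
t3.Δ0 clk=1 e=0 d=0 c=0 a=1 b=0
t3.Δ1 clk=0 e=0 d=0 c=0 a=1 b=0
t4.Δ0 clk=0 e=0 d=0 c=0 a=1 b=0
t4.Δ1 clk=1 e=0 d=0 c=0 a=1 b=0
t4.Δ2 clk=1 e=0 d=0 c=0 a=1 b=1
t4.Δ3 clk=1 e=0 d=0 c=0 a=0 b=1
t4.Δ4 clk=1 e=0 d=0 c=1 a=0 b=1
t4.Δ5 clk=1 e=1 d=0 c=1 a=0 b=1
t4.Δ6 clk=1 e=1 d=1 c=1 a=0 b=1
t5.Δ0 clk=1 e=1 d=1 c=1 a=0 b=1
t5.Δ1 clk=0 e=1 d=1 c=1 a=0 b=1
t6.Δ0 clk=0 e=1 d=1 c=1 a=0 b=1
t6.Δ1 clk=1 e=1 d=1 c=1 a=0 b=1
t6.Δ2 clk=1 e=1 d=1 c=1 a=0 b=0
t6.Δ3 clk=1 e=0 d=1 c=1 a=1 b=0
t6.Δ4 clk=1 e=0 d=0 c=0 a=1 b=0
t7.Δ0 clk=1 e=0 d=0 c=0 a=1 b=0
t7.Δ1 clk=0 e=0 d=0 c=0 a=1 b=0
t8.Δ0 clk=0 e=0 d=0 c=0 a=1 b=0
t8.Δ1 clk=1 e=0 d=0 c=0 a=1 b=0
t8.Δ2 clk=1 e=0 d=0 c=0 a=1 b=1
t8.Δ3 clk=1 e=0 d=0 c=0 a=0 b=1
t8.Δ4 clk=1 e=0 d=0 c=1 a=0 b=1
t8.Δ5 clk=1 e=1 d=0 c=1 a=0 b=1
t8.Δ6 clk=1 e=1 d=1 c=1 a=0 b=1
t9.Δ0 clk=1 e=1 d=1 c=1 a=0 b=1
t9.Δ1 clk=0 e=1 d=1 c=1 a=0 b=1
t10.Δ0 clk=0 e=1 d=1 c=1 a=0 b=1
t10.Δ1 clk=1 e=1 d=1 c=1 a=0 b=1
t10.Δ2 clk=1 e=1 d=1 c=1 a=0 b=0
t10.Δ3 clk=1 e=0 d=1 c=1 a=1 b=0
t10.Δ4 clk=1 e=0 d=0 c=0 a=1 b=0
t11.Δ0 clk=1 e=0 d=0 c=0 a=1 b=0
t11.Δ1 clk=0 e=0 d=0 c=0 a=1 b=0
t12.Δ0 clk=0 e=0 d=0 c=0 a=1 b=0
t12.Δ1 clk=1 e=0 d=0 c=0 a=1 b=0
t12.Δ2 clk=1 e=0 d=0 c=0 a=1 b=1
t12.Δ3 clk=1 e=0 d=0 c=0 a=0 b=1
t12.Δ4 clk=1 e=0 d=0 c=1 a=0 b=1
t12.Δ5 clk=1 e=1 d=0 c=1 a=0 b=1
t12.Δ6 clk=1 e=1 d=1 c=1 a=0 b=1
t13.Δ0 clk=1 e=1 d=1 c=1 a=0 b=1
t13.Δ1 clk=0 e=1 d=1 c=1 a=0 b=1
t14.Δ0 clk=0 e=1 d=1 c=1 a=0 b=1
t14.Δ1 clk=1 e=1 d=1 c=1 a=0 b=1
t14.Δ2 clk=1 e=1 d=1 c=1 a=0 b=0
t14.Δ3 clk=1 e=0 d=1 c=1 a=1 b=0
t14.Δ4 clk=1 e=0 d=0 c=0 a=1 b=0
t15.Δ0 clk=1 e=0 d=0 c=0 a=1 b=0
t15.Δ1 clk=0 e=0 d=0 c=0 a=1 b=0

0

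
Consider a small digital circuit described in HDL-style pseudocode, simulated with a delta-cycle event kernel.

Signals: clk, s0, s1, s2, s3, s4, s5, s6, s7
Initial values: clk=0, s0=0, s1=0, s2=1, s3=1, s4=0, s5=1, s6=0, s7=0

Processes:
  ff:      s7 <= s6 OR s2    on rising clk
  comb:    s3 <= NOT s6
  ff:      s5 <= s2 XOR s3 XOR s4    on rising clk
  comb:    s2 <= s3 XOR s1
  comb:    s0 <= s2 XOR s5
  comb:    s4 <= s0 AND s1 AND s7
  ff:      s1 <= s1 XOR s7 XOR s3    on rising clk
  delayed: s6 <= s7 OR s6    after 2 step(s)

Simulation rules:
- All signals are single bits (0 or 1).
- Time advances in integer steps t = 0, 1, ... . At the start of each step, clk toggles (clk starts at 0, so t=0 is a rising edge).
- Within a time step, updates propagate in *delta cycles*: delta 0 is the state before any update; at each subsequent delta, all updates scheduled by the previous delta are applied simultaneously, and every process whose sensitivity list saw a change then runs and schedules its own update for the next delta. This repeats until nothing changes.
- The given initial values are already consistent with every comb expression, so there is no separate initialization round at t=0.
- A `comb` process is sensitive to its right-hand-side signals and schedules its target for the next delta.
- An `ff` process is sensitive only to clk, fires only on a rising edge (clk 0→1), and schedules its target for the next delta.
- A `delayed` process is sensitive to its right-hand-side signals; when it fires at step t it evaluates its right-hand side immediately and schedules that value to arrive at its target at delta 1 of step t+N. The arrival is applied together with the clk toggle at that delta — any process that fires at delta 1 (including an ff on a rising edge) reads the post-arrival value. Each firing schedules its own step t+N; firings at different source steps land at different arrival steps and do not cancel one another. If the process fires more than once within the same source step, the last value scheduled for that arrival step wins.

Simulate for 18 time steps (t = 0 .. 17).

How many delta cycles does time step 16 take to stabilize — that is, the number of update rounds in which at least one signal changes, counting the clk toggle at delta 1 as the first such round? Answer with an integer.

4

t=0 Δ0: s5=1 clk=0 s6=0 s4=0 s0=0 s1=0 s7=0 s2=1 s3=1
  Δ1: clk:0→1
  Δ2: s5:1→0, s1:0→1, s7:0→1
  Δ3: s0:0→1, s2:1→0
  Δ4: s4:0→1, s0:1→0
  Δ5: s4:1→0
  (5Δ to stable)
t=1 Δ0: s5=0 clk=1 s6=0 s4=0 s0=0 s1=1 s7=1 s2=0 s3=1
  Δ1: clk:1→0
  (1Δ to stable)
t=2 Δ0: s5=0 clk=0 s6=0 s4=0 s0=0 s1=1 s7=1 s2=0 s3=1
  Δ1: clk:0→1, s6:0→1
  Δ2: s5:0→1, s3:1→0
  Δ3: s0:0→1, s2:0→1
  Δ4: s4:0→1, s0:1→0
  Δ5: s4:1→0
  (5Δ to stable)
t=3 Δ0: s5=1 clk=1 s6=1 s4=0 s0=0 s1=1 s7=1 s2=1 s3=0
  Δ1: clk:1→0
  (1Δ to stable)
t=4 Δ0: s5=1 clk=0 s6=1 s4=0 s0=0 s1=1 s7=1 s2=1 s3=0
  Δ1: clk:0→1
  Δ2: s1:1→0
  Δ3: s2:1→0
  Δ4: s0:0→1
  (4Δ to stable)
t=5 Δ0: s5=1 clk=1 s6=1 s4=0 s0=1 s1=0 s7=1 s2=0 s3=0
  Δ1: clk:1→0
  (1Δ to stable)
t=6 Δ0: s5=1 clk=0 s6=1 s4=0 s0=1 s1=0 s7=1 s2=0 s3=0
  Δ1: clk:0→1
  Δ2: s5:1→0, s1:0→1
  Δ3: s4:0→1, s0:1→0, s2:0→1
  Δ4: s4:1→0, s0:0→1
  Δ5: s4:0→1
  (5Δ to stable)
t=7 Δ0: s5=0 clk=1 s6=1 s4=1 s0=1 s1=1 s7=1 s2=1 s3=0
  Δ1: clk:1→0
  (1Δ to stable)
t=8 Δ0: s5=0 clk=0 s6=1 s4=1 s0=1 s1=1 s7=1 s2=1 s3=0
  Δ1: clk:0→1
  Δ2: s1:1→0
  Δ3: s4:1→0, s2:1→0
  Δ4: s0:1→0
  (4Δ to stable)
t=9 Δ0: s5=0 clk=1 s6=1 s4=0 s0=0 s1=0 s7=1 s2=0 s3=0
  Δ1: clk:1→0
  (1Δ to stable)
t=10 Δ0: s5=0 clk=0 s6=1 s4=0 s0=0 s1=0 s7=1 s2=0 s3=0
  Δ1: clk:0→1
  Δ2: s1:0→1
  Δ3: s2:0→1
  Δ4: s0:0→1
  Δ5: s4:0→1
  (5Δ to stable)
t=11 Δ0: s5=0 clk=1 s6=1 s4=1 s0=1 s1=1 s7=1 s2=1 s3=0
  Δ1: clk:1→0
  (1Δ to stable)
t=12 Δ0: s5=0 clk=0 s6=1 s4=1 s0=1 s1=1 s7=1 s2=1 s3=0
  Δ1: clk:0→1
  Δ2: s1:1→0
  Δ3: s4:1→0, s2:1→0
  Δ4: s0:1→0
  (4Δ to stable)
t=13 Δ0: s5=0 clk=1 s6=1 s4=0 s0=0 s1=0 s7=1 s2=0 s3=0
  Δ1: clk:1→0
  (1Δ to stable)
t=14 Δ0: s5=0 clk=0 s6=1 s4=0 s0=0 s1=0 s7=1 s2=0 s3=0
  Δ1: clk:0→1
  Δ2: s1:0→1
  Δ3: s2:0→1
  Δ4: s0:0→1
  Δ5: s4:0→1
  (5Δ to stable)
t=15 Δ0: s5=0 clk=1 s6=1 s4=1 s0=1 s1=1 s7=1 s2=1 s3=0
  Δ1: clk:1→0
  (1Δ to stable)
t=16 Δ0: s5=0 clk=0 s6=1 s4=1 s0=1 s1=1 s7=1 s2=1 s3=0
  Δ1: clk:0→1
  Δ2: s1:1→0
  Δ3: s4:1→0, s2:1→0
  Δ4: s0:1→0
  (4Δ to stable)
t=17 Δ0: s5=0 clk=1 s6=1 s4=0 s0=0 s1=0 s7=1 s2=0 s3=0
  Δ1: clk:1→0
  (1Δ to stable)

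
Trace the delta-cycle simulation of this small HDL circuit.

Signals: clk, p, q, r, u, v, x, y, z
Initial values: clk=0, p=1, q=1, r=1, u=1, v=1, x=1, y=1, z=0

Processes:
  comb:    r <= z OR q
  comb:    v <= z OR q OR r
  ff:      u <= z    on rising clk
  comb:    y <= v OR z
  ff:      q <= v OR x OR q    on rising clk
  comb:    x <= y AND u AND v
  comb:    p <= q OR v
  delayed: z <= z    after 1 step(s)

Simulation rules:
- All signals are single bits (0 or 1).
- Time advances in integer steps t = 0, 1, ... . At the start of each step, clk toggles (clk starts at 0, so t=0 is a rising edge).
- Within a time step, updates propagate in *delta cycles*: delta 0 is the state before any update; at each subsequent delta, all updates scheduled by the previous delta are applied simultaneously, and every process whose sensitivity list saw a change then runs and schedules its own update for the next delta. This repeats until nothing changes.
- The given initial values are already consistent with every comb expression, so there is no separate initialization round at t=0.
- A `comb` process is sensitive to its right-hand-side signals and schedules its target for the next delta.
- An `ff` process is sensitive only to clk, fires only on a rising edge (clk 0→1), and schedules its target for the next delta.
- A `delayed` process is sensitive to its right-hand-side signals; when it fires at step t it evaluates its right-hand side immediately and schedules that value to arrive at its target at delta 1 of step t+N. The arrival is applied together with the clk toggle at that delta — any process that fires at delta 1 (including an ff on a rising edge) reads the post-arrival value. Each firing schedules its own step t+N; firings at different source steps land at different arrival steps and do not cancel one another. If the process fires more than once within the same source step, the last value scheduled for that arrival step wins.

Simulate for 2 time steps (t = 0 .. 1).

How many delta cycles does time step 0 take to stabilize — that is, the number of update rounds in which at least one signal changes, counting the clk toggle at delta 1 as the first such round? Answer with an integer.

3

[bits: v,z,p,x,clk,r,q,y,u]
t=0: Δ0=101101111 Δ1=101111111 Δ2=101111110 Δ3=101011110 | 3Δ
t=1: Δ0=101011110 Δ1=101001110 | 1Δ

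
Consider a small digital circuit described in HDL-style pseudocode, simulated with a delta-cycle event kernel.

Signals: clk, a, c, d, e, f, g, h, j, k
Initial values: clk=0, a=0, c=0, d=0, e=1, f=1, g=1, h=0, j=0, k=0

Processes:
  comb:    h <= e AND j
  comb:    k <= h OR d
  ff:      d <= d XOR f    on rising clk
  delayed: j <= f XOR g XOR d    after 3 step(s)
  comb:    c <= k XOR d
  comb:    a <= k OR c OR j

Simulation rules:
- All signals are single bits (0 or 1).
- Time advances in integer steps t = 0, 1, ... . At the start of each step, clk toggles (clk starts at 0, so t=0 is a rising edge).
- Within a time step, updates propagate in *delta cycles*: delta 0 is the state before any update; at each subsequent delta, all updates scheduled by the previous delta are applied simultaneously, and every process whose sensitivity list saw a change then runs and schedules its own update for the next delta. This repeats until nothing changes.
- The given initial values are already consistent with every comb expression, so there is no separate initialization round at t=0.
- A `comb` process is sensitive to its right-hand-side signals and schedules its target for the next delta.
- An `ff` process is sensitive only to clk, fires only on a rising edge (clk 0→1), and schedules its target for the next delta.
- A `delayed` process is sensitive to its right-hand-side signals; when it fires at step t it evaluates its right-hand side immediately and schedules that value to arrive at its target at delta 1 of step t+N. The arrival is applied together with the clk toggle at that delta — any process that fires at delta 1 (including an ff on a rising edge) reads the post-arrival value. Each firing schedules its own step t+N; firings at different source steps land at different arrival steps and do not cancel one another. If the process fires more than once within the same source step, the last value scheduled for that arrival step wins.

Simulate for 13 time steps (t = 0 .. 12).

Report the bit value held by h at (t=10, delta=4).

0

[bits: j,e,h,clk,d,f,a,g,c,k]
t=0: Δ0=0100010100 Δ1=0101010100 Δ2=0101110100 Δ3=0101110111 Δ4=0101111101 | 4Δ
t=1: Δ0=0101111101 Δ1=0100111101 | 1Δ
t=2: Δ0=0100111101 Δ1=0101111101 Δ2=0101011101 Δ3=0101011110 Δ4=0101011100 Δ5=0101010100 | 5Δ
t=3: Δ0=0101010100 Δ1=1100010100 Δ2=1110011100 Δ3=1110011101 Δ4=1110011111 | 4Δ
t=4: Δ0=1110011111 Δ1=1111011111 Δ2=1111111111 Δ3=1111111101 | 3Δ
t=5: Δ0=1111111101 Δ1=0110111101 Δ2=0100111101 | 2Δ
t=6: Δ0=0100111101 Δ1=0101111101 Δ2=0101011101 Δ3=0101011110 Δ4=0101011100 Δ5=0101010100 | 5Δ
t=7: Δ0=0101010100 Δ1=1100010100 Δ2=1110011100 Δ3=1110011101 Δ4=1110011111 | 4Δ
t=8: Δ0=1110011111 Δ1=1111011111 Δ2=1111111111 Δ3=1111111101 | 3Δ
t=9: Δ0=1111111101 Δ1=0110111101 Δ2=0100111101 | 2Δ
t=10: Δ0=0100111101 Δ1=0101111101 Δ2=0101011101 Δ3=0101011110 Δ4=0101011100 Δ5=0101010100 | 5Δ
t=11: Δ0=0101010100 Δ1=1100010100 Δ2=1110011100 Δ3=1110011101 Δ4=1110011111 | 4Δ
t=12: Δ0=1110011111 Δ1=1111011111 Δ2=1111111111 Δ3=1111111101 | 3Δ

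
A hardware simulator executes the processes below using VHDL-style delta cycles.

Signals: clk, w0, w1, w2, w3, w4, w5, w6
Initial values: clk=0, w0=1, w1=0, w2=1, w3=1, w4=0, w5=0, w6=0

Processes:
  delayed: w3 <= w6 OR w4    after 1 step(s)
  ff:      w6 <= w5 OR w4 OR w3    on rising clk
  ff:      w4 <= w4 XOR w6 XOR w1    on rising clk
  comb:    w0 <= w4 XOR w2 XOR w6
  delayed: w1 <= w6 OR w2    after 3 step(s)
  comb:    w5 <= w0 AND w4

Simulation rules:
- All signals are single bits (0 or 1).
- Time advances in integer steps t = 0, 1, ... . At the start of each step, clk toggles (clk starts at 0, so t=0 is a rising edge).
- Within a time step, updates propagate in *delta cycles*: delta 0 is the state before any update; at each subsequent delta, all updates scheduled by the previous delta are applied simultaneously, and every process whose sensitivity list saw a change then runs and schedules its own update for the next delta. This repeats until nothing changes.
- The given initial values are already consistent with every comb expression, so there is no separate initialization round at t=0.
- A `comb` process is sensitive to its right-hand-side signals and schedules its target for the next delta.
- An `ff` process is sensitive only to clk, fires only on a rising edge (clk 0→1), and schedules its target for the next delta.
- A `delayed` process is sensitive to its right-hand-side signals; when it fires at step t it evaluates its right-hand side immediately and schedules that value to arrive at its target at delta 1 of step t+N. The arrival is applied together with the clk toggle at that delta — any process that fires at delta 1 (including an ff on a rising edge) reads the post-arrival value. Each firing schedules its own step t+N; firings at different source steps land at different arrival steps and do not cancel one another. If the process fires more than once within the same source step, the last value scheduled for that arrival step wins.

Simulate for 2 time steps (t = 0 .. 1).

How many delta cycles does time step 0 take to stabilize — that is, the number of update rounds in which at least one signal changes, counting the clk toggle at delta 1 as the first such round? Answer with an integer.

[bits: w5,w0,clk,w2,w6,w1,w4,w3]
t=0: Δ0=01010001 Δ1=01110001 Δ2=01111001 Δ3=00111001 | 3Δ
t=1: Δ0=00111001 Δ1=00011001 | 1Δ

3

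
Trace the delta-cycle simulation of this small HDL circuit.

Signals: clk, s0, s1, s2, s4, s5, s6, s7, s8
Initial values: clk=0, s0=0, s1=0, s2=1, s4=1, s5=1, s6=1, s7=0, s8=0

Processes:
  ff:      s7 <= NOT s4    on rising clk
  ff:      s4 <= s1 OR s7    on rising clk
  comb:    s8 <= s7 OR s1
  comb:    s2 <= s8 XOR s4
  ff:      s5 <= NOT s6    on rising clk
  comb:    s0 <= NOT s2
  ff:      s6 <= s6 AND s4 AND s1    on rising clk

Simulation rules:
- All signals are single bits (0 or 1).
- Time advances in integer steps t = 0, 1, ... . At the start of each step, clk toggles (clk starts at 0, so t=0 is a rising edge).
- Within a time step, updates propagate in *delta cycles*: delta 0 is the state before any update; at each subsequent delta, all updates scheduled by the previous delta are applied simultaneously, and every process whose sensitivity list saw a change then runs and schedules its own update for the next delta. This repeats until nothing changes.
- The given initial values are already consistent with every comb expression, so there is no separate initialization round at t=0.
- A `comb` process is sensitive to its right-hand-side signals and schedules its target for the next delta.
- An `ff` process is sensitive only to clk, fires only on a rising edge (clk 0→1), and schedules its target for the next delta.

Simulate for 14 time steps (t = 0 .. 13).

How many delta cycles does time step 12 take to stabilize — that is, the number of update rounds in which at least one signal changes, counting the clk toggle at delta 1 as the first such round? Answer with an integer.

[bits: s0,s7,s5,clk,s8,s6,s2,s4,s1]
t=0: Δ0=001001110 Δ1=001101110 Δ2=000100100 Δ3=000100000 Δ4=100100000 | 4Δ
t=1: Δ0=100100000 Δ1=100000000 | 1Δ
t=2: Δ0=100000000 Δ1=100100000 Δ2=111100000 Δ3=111110000 Δ4=111110100 Δ5=011110100 | 5Δ
t=3: Δ0=011110100 Δ1=011010100 | 1Δ
t=4: Δ0=011010100 Δ1=011110100 Δ2=011110110 Δ3=011110010 Δ4=111110010 | 4Δ
t=5: Δ0=111110010 Δ1=111010010 | 1Δ
t=6: Δ0=111010010 Δ1=111110010 Δ2=101110010 Δ3=101100010 Δ4=101100110 Δ5=001100110 | 5Δ
t=7: Δ0=001100110 Δ1=001000110 | 1Δ
t=8: Δ0=001000110 Δ1=001100110 Δ2=001100100 Δ3=001100000 Δ4=101100000 | 4Δ
t=9: Δ0=101100000 Δ1=101000000 | 1Δ
t=10: Δ0=101000000 Δ1=101100000 Δ2=111100000 Δ3=111110000 Δ4=111110100 Δ5=011110100 | 5Δ
t=11: Δ0=011110100 Δ1=011010100 | 1Δ
t=12: Δ0=011010100 Δ1=011110100 Δ2=011110110 Δ3=011110010 Δ4=111110010 | 4Δ
t=13: Δ0=111110010 Δ1=111010010 | 1Δ

4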